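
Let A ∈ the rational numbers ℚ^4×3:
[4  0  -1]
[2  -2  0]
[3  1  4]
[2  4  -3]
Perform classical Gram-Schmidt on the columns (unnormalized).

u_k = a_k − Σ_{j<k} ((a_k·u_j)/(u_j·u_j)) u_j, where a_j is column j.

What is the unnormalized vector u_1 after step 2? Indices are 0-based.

u_1 = (-28/33, -80/33, 4/11, 118/33)

Step 1: u_0 = a_0 = (4, 2, 3, 2).
Step 2: u_1 = a_1 − (7/33)·u_0 = (-28/33, -80/33, 4/11, 118/33).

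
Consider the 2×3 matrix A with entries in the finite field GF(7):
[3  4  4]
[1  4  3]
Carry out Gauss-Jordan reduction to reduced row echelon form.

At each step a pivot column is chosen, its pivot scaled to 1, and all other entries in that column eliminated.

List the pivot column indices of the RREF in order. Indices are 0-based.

pivot(0,0)=3: scale R0 → (1, 6, 6)
  clear (1,0): R1 −= (1)R0 → (0, 5, 4)
pivot(1,1)=5: scale R1 → (0, 1, 5)
  clear (0,1): R0 −= (6)R1 → (1, 0, 4)

pivot columns: 0, 1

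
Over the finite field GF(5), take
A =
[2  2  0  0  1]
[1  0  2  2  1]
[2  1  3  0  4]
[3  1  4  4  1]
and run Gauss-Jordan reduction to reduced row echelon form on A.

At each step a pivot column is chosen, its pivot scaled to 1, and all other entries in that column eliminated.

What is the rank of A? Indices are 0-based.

step 1: normalize row 0 (÷2) = (1, 1, 0, 0, 3)
  row 1: subtract 1×row0 = (0, 4, 2, 2, 3)
  row 2: subtract 2×row0 = (0, 4, 3, 0, 3)
  row 3: subtract 3×row0 = (0, 3, 4, 4, 2)
step 2: normalize row 1 (÷4) = (0, 1, 3, 3, 2)
  row 0: subtract 1×row1 = (1, 0, 2, 2, 1)
  row 2: subtract 4×row1 = (0, 0, 1, 3, 0)
  row 3: subtract 3×row1 = (0, 0, 0, 0, 1)
step 3: normalize row 2 (÷1) = (0, 0, 1, 3, 0)
  row 0: subtract 2×row2 = (1, 0, 0, 1, 1)
  row 1: subtract 3×row2 = (0, 1, 0, 4, 2)
skip col 3 (zero from row 3)
step 4: normalize row 3 (÷1) = (0, 0, 0, 0, 1)
  row 0: subtract 1×row3 = (1, 0, 0, 1, 0)
  row 1: subtract 2×row3 = (0, 1, 0, 4, 0)

rank = 4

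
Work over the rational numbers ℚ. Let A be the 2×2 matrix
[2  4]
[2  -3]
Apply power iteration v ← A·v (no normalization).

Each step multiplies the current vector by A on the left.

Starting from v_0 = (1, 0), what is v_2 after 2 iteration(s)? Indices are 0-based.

v_2 = (12, -2)

v_0 = (1, 0).
v_1 = A·v_0 = (2, 2).
v_2 = A·v_1 = (12, -2).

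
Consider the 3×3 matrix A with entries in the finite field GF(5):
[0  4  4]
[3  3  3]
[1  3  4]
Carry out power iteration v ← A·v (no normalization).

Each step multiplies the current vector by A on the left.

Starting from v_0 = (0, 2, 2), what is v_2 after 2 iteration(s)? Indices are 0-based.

v_2 = (4, 1, 3)

v_0 = (0, 2, 2).
v_1 = A·v_0 = (1, 2, 4).
v_2 = A·v_1 = (4, 1, 3).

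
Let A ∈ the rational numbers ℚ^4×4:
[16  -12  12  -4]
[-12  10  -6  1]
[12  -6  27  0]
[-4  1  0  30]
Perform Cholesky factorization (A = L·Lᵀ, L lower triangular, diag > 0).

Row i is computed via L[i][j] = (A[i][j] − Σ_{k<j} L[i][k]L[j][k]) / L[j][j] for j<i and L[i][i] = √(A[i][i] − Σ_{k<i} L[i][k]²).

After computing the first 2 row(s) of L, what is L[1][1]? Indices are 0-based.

L[1][1] = 1

Step 1: L[0][0] = √(16) = 4.
  L[1][0] = (-12) / L[0][0] = -3.
Step 2: L[1][1] = √(1) = 1.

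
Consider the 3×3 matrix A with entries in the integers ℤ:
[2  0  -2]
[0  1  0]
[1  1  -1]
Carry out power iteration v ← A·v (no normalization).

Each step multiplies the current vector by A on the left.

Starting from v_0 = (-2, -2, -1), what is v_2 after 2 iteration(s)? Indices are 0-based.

v_2 = (2, -2, -1)

v_0 = (-2, -2, -1).
v_1 = A·v_0 = (-2, -2, -3).
v_2 = A·v_1 = (2, -2, -1).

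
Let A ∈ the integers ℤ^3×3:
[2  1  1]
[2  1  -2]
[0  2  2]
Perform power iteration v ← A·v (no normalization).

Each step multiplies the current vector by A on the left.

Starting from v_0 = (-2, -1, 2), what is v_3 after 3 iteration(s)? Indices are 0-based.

v_3 = (-59, -17, -66)

v_0 = (-2, -1, 2).
v_1 = A·v_0 = (-3, -9, 2).
v_2 = A·v_1 = (-13, -19, -14).
v_3 = A·v_2 = (-59, -17, -66).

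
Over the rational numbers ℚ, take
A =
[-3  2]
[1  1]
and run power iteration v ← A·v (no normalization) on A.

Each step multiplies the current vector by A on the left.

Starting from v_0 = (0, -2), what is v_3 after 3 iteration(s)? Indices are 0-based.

v_0 = (0, -2).
v_1 = A·v_0 = (-4, -2).
v_2 = A·v_1 = (8, -6).
v_3 = A·v_2 = (-36, 2).

v_3 = (-36, 2)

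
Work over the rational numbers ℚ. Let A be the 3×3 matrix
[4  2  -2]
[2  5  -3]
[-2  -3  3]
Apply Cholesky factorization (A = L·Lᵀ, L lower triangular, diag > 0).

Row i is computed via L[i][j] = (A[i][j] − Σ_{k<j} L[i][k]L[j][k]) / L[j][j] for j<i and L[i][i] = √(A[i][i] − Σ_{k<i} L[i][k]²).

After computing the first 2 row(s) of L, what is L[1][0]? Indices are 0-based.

L[1][0] = 1

Step 1: L[0][0] = √(4) = 2.
  L[1][0] = (2) / L[0][0] = 1.
Step 2: L[1][1] = √(4) = 2.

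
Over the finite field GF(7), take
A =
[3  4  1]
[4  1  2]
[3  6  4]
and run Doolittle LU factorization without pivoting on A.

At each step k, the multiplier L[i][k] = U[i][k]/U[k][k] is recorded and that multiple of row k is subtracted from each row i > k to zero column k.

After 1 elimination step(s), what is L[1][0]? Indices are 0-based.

L[1][0] = 6

[col 0] pivot 3
  R1 -= 6*R0 → (0, 5, 3)  (L[1][0] := 6)
  R2 -= 1*R0 → (0, 2, 3)  (L[2][0] := 1)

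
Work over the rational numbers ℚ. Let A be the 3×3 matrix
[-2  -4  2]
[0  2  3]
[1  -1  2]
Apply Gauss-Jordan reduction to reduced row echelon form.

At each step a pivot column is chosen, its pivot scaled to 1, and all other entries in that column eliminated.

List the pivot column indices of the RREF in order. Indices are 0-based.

pivot columns: 0, 1, 2

pivot(0,0)=-2: scale R0 → (1, 2, -1)
  clear (2,0): R2 −= (1)R0 → (0, -3, 3)
pivot(1,1)=2: scale R1 → (0, 1, 3/2)
  clear (0,1): R0 −= (2)R1 → (1, 0, -4)
  clear (2,1): R2 −= (-3)R1 → (0, 0, 15/2)
pivot(2,2)=15/2: scale R2 → (0, 0, 1)
  clear (0,2): R0 −= (-4)R2 → (1, 0, 0)
  clear (1,2): R1 −= (3/2)R2 → (0, 1, 0)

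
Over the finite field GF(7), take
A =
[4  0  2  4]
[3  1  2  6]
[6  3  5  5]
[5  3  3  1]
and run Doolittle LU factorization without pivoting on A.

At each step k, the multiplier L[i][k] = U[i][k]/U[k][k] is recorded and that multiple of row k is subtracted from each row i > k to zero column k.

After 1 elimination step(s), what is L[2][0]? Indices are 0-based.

L[2][0] = 5

Step 1: pivot at (0,0) is 4.
  row1 ← row1 − (6)·row0  ⇒  L[1][0]=6, U row1=(0, 1, 4, 3)
  row2 ← row2 − (5)·row0  ⇒  L[2][0]=5, U row2=(0, 3, 2, 6)
  row3 ← row3 − (3)·row0  ⇒  L[3][0]=3, U row3=(0, 3, 4, 3)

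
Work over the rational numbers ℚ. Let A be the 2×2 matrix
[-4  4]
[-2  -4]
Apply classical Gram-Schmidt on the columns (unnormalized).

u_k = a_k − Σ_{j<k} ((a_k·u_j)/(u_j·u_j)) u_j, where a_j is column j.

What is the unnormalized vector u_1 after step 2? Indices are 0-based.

u_1 = (12/5, -24/5)

Step 1: u_0 = a_0 = (-4, -2).
Step 2: u_1 = a_1 − (-2/5)·u_0 = (12/5, -24/5).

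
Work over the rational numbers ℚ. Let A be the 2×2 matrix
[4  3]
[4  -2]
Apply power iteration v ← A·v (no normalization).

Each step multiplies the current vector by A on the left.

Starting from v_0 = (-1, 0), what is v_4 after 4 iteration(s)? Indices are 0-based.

v_4 = (-832, -352)

v_0 = (-1, 0).
v_1 = A·v_0 = (-4, -4).
v_2 = A·v_1 = (-28, -8).
v_3 = A·v_2 = (-136, -96).
v_4 = A·v_3 = (-832, -352).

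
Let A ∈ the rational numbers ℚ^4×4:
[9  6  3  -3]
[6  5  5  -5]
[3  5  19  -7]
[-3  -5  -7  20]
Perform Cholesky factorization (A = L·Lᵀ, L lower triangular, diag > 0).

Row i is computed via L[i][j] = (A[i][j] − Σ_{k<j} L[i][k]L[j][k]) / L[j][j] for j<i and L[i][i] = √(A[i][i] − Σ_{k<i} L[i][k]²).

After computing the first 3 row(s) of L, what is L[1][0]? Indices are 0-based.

L[1][0] = 2

Step 1: L[0][0] = √(9) = 3.
  L[1][0] = (6) / L[0][0] = 2.
Step 2: L[1][1] = √(1) = 1.
  L[2][0] = (3) / L[0][0] = 1.
  L[2][1] = (3) / L[1][1] = 3.
Step 3: L[2][2] = √(9) = 3.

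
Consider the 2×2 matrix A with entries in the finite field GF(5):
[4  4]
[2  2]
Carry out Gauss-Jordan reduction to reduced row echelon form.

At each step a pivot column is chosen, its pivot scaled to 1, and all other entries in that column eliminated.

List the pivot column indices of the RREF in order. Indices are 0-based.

[1] R0 /= 4  ⇒  (1, 1)
     R1 -= 2·R0  ⇒  (0, 0)
column 1 empty below row 1

pivot columns: 0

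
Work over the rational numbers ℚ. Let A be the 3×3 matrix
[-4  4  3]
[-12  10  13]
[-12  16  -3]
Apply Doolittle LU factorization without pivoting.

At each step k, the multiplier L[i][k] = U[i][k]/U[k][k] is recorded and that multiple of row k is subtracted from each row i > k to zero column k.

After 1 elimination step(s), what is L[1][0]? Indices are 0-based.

L[1][0] = 3

Step 1: pivot at (0,0) is -4.
  row1 ← row1 − (3)·row0  ⇒  L[1][0]=3, U row1=(0, -2, 4)
  row2 ← row2 − (3)·row0  ⇒  L[2][0]=3, U row2=(0, 4, -12)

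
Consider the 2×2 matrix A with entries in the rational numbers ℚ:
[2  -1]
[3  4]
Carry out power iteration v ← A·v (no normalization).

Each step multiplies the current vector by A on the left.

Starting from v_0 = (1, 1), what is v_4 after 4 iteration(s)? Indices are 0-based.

v_0 = (1, 1).
v_1 = A·v_0 = (1, 7).
v_2 = A·v_1 = (-5, 31).
v_3 = A·v_2 = (-41, 109).
v_4 = A·v_3 = (-191, 313).

v_4 = (-191, 313)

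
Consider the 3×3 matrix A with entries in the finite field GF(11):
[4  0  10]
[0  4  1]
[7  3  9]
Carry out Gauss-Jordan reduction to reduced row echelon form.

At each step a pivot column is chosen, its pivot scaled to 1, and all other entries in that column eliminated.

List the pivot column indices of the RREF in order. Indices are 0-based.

step 1: normalize row 0 (÷4) = (1, 0, 8)
  row 2: subtract 7×row0 = (0, 3, 8)
step 2: normalize row 1 (÷4) = (0, 1, 3)
  row 2: subtract 3×row1 = (0, 0, 10)
step 3: normalize row 2 (÷10) = (0, 0, 1)
  row 0: subtract 8×row2 = (1, 0, 0)
  row 1: subtract 3×row2 = (0, 1, 0)

pivot columns: 0, 1, 2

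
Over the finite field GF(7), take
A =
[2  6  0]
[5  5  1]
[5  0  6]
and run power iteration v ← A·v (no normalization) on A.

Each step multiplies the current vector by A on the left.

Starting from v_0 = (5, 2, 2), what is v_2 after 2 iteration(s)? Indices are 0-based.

v_2 = (0, 3, 3)

v_0 = (5, 2, 2).
v_1 = A·v_0 = (1, 2, 2).
v_2 = A·v_1 = (0, 3, 3).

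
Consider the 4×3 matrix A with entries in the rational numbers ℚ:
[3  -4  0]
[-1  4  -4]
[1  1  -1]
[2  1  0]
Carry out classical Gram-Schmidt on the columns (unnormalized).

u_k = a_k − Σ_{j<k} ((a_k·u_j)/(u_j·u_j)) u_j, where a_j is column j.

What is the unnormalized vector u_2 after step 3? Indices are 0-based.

u_2 = (-507/341, -619/341, -6/341, 454/341)

Step 1: u_0 = a_0 = (3, -1, 1, 2).
Step 2: u_1 = a_1 − (-13/15)·u_0 = (-7/5, 47/15, 28/15, 41/15).
Step 3: u_2 = a_2 − (1/5)·u_0 − (-216/341)·u_1 = (-507/341, -619/341, -6/341, 454/341).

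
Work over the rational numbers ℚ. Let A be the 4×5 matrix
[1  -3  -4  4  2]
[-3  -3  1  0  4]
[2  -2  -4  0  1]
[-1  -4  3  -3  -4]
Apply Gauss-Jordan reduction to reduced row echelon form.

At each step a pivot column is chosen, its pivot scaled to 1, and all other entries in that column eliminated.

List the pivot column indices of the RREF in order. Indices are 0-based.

pivot columns: 0, 1, 2, 3

step 1: normalize row 0 (÷1) = (1, -3, -4, 4, 2)
  row 1: subtract -3×row0 = (0, -12, -11, 12, 10)
  row 2: subtract 2×row0 = (0, 4, 4, -8, -3)
  row 3: subtract -1×row0 = (0, -7, -1, 1, -2)
step 2: normalize row 1 (÷-12) = (0, 1, 11/12, -1, -5/6)
  row 0: subtract -3×row1 = (1, 0, -5/4, 1, -1/2)
  row 2: subtract 4×row1 = (0, 0, 1/3, -4, 1/3)
  row 3: subtract -7×row1 = (0, 0, 65/12, -6, -47/6)
step 3: normalize row 2 (÷1/3) = (0, 0, 1, -12, 1)
  row 0: subtract -5/4×row2 = (1, 0, 0, -14, 3/4)
  row 1: subtract 11/12×row2 = (0, 1, 0, 10, -7/4)
  row 3: subtract 65/12×row2 = (0, 0, 0, 59, -53/4)
step 4: normalize row 3 (÷59) = (0, 0, 0, 1, -53/236)
  row 0: subtract -14×row3 = (1, 0, 0, 0, -565/236)
  row 1: subtract 10×row3 = (0, 1, 0, 0, 117/236)
  row 2: subtract -12×row3 = (0, 0, 1, 0, -100/59)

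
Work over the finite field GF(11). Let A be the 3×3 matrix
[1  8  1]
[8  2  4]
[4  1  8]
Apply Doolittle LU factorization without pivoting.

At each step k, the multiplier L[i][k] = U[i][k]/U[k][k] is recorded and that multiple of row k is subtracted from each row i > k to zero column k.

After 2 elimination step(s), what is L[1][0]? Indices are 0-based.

k=0: U[0][0]=1
  eliminate (1,0): mult=8, new row 1: (0, 4, 7); set L[1][0]=8
  eliminate (2,0): mult=4, new row 2: (0, 2, 4); set L[2][0]=4
k=1: U[1][1]=4
  eliminate (2,1): mult=6, new row 2: (0, 0, 6); set L[2][1]=6

L[1][0] = 8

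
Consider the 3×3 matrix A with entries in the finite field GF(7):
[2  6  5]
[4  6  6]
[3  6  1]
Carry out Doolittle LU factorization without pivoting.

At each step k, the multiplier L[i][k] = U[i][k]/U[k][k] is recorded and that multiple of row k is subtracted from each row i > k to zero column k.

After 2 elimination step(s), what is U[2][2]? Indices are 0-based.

U[2][2] = 6

k=0: U[0][0]=2
  eliminate (1,0): mult=2, new row 1: (0, 1, 3); set L[1][0]=2
  eliminate (2,0): mult=5, new row 2: (0, 4, 4); set L[2][0]=5
k=1: U[1][1]=1
  eliminate (2,1): mult=4, new row 2: (0, 0, 6); set L[2][1]=4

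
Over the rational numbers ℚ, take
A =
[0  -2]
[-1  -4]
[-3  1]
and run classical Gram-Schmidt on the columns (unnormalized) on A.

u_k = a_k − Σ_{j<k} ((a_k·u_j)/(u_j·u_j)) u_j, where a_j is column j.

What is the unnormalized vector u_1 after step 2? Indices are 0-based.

u_1 = (-2, -39/10, 13/10)

Step 1: u_0 = a_0 = (0, -1, -3).
Step 2: u_1 = a_1 − (1/10)·u_0 = (-2, -39/10, 13/10).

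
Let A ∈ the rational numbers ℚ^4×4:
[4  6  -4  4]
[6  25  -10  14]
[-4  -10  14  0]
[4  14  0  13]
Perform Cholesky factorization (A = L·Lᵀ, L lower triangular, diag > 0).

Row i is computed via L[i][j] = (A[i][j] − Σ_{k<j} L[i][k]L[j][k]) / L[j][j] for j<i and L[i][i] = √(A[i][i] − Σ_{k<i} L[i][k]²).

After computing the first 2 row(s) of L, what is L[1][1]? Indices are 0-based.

Step 1: L[0][0] = √(4) = 2.
  L[1][0] = (6) / L[0][0] = 3.
Step 2: L[1][1] = √(16) = 4.

L[1][1] = 4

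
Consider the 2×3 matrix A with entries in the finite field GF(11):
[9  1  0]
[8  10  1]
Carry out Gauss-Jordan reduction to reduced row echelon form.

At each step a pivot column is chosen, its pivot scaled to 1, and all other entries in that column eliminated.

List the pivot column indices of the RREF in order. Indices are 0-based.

pivot(0,0)=9: scale R0 → (1, 5, 0)
  clear (1,0): R1 −= (8)R0 → (0, 3, 1)
pivot(1,1)=3: scale R1 → (0, 1, 4)
  clear (0,1): R0 −= (5)R1 → (1, 0, 2)

pivot columns: 0, 1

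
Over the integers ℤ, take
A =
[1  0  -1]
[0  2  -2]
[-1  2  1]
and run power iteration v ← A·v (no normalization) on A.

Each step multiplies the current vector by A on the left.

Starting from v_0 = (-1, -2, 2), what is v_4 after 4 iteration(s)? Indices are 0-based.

v_0 = (-1, -2, 2).
v_1 = A·v_0 = (-3, -8, -1).
v_2 = A·v_1 = (-2, -14, -14).
v_3 = A·v_2 = (12, 0, -40).
v_4 = A·v_3 = (52, 80, -52).

v_4 = (52, 80, -52)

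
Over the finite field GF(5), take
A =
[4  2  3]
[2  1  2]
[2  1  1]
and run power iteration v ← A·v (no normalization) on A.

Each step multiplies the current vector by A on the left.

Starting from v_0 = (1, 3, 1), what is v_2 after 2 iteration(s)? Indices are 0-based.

v_0 = (1, 3, 1).
v_1 = A·v_0 = (3, 2, 1).
v_2 = A·v_1 = (4, 0, 4).

v_2 = (4, 0, 4)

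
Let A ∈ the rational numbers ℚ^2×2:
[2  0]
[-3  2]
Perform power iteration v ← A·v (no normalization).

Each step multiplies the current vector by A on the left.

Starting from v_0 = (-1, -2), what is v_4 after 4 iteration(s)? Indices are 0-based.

v_0 = (-1, -2).
v_1 = A·v_0 = (-2, -1).
v_2 = A·v_1 = (-4, 4).
v_3 = A·v_2 = (-8, 20).
v_4 = A·v_3 = (-16, 64).

v_4 = (-16, 64)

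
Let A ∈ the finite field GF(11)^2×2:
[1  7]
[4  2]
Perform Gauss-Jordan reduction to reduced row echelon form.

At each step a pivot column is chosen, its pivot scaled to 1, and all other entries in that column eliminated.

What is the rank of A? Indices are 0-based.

step 1: normalize row 0 (÷1) = (1, 7)
  row 1: subtract 4×row0 = (0, 7)
step 2: normalize row 1 (÷7) = (0, 1)
  row 0: subtract 7×row1 = (1, 0)

rank = 2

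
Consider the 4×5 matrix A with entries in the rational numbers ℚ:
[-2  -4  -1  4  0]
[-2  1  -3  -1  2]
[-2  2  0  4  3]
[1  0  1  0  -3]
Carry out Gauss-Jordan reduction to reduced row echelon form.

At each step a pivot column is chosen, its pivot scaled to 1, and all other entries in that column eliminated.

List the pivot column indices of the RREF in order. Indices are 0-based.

step 1: normalize row 0 (÷-2) = (1, 2, 1/2, -2, 0)
  row 1: subtract -2×row0 = (0, 5, -2, -5, 2)
  row 2: subtract -2×row0 = (0, 6, 1, 0, 3)
  row 3: subtract 1×row0 = (0, -2, 1/2, 2, -3)
step 2: normalize row 1 (÷5) = (0, 1, -2/5, -1, 2/5)
  row 0: subtract 2×row1 = (1, 0, 13/10, 0, -4/5)
  row 2: subtract 6×row1 = (0, 0, 17/5, 6, 3/5)
  row 3: subtract -2×row1 = (0, 0, -3/10, 0, -11/5)
step 3: normalize row 2 (÷17/5) = (0, 0, 1, 30/17, 3/17)
  row 0: subtract 13/10×row2 = (1, 0, 0, -39/17, -35/34)
  row 1: subtract -2/5×row2 = (0, 1, 0, -5/17, 8/17)
  row 3: subtract -3/10×row2 = (0, 0, 0, 9/17, -73/34)
step 4: normalize row 3 (÷9/17) = (0, 0, 0, 1, -73/18)
  row 0: subtract -39/17×row3 = (1, 0, 0, 0, -31/3)
  row 1: subtract -5/17×row3 = (0, 1, 0, 0, -13/18)
  row 2: subtract 30/17×row3 = (0, 0, 1, 0, 22/3)

pivot columns: 0, 1, 2, 3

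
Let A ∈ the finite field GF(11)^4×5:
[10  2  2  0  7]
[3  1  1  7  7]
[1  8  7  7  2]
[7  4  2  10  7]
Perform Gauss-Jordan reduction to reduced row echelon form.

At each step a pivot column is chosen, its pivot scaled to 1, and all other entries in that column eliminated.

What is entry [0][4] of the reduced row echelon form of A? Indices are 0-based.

M[0][4] = 3

[1] R0 /= 10  ⇒  (1, 9, 9, 0, 4)
     R1 -= 3·R0  ⇒  (0, 7, 7, 7, 6)
     R2 -= 1·R0  ⇒  (0, 10, 9, 7, 9)
     R3 -= 7·R0  ⇒  (0, 7, 5, 10, 1)
[2] R1 /= 7  ⇒  (0, 1, 1, 1, 4)
     R0 -= 9·R1  ⇒  (1, 0, 0, 2, 1)
     R2 -= 10·R1  ⇒  (0, 0, 10, 8, 2)
     R3 -= 7·R1  ⇒  (0, 0, 9, 3, 6)
[3] R2 /= 10  ⇒  (0, 0, 1, 3, 9)
     R1 -= 1·R2  ⇒  (0, 1, 0, 9, 6)
     R3 -= 9·R2  ⇒  (0, 0, 0, 9, 2)
[4] R3 /= 9  ⇒  (0, 0, 0, 1, 10)
     R0 -= 2·R3  ⇒  (1, 0, 0, 0, 3)
     R1 -= 9·R3  ⇒  (0, 1, 0, 0, 4)
     R2 -= 3·R3  ⇒  (0, 0, 1, 0, 1)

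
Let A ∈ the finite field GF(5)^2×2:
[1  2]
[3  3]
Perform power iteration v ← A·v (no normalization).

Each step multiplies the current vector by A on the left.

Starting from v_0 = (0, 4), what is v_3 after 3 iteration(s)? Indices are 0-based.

v_3 = (2, 1)

v_0 = (0, 4).
v_1 = A·v_0 = (3, 2).
v_2 = A·v_1 = (2, 0).
v_3 = A·v_2 = (2, 1).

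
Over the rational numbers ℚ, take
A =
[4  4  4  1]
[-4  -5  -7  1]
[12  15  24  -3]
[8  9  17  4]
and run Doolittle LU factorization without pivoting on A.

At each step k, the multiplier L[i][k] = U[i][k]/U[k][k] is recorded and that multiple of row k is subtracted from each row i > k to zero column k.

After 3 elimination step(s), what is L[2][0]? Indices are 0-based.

Step 1: pivot at (0,0) is 4.
  row1 ← row1 − (-1)·row0  ⇒  L[1][0]=-1, U row1=(0, -1, -3, 2)
  row2 ← row2 − (3)·row0  ⇒  L[2][0]=3, U row2=(0, 3, 12, -6)
  row3 ← row3 − (2)·row0  ⇒  L[3][0]=2, U row3=(0, 1, 9, 2)
Step 2: pivot at (1,1) is -1.
  row2 ← row2 − (-3)·row1  ⇒  L[2][1]=-3, U row2=(0, 0, 3, 0)
  row3 ← row3 − (-1)·row1  ⇒  L[3][1]=-1, U row3=(0, 0, 6, 4)
Step 3: pivot at (2,2) is 3.
  row3 ← row3 − (2)·row2  ⇒  L[3][2]=2, U row3=(0, 0, 0, 4)

L[2][0] = 3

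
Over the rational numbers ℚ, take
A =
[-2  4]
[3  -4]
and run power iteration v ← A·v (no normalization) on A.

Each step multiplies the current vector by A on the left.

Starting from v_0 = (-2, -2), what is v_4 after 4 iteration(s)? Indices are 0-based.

v_4 = (736, -848)

v_0 = (-2, -2).
v_1 = A·v_0 = (-4, 2).
v_2 = A·v_1 = (16, -20).
v_3 = A·v_2 = (-112, 128).
v_4 = A·v_3 = (736, -848).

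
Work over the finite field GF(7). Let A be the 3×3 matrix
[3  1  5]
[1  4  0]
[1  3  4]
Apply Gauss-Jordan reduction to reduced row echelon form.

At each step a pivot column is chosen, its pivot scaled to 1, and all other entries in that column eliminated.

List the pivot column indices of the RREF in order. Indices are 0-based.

pivot columns: 0, 1, 2

[1] R0 /= 3  ⇒  (1, 5, 4)
     R1 -= 1·R0  ⇒  (0, 6, 3)
     R2 -= 1·R0  ⇒  (0, 5, 0)
[2] R1 /= 6  ⇒  (0, 1, 4)
     R0 -= 5·R1  ⇒  (1, 0, 5)
     R2 -= 5·R1  ⇒  (0, 0, 1)
[3] R2 /= 1  ⇒  (0, 0, 1)
     R0 -= 5·R2  ⇒  (1, 0, 0)
     R1 -= 4·R2  ⇒  (0, 1, 0)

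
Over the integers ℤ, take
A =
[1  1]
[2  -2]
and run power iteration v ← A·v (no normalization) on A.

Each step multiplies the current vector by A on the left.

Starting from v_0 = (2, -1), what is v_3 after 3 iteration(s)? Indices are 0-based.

v_3 = (-3, 34)

v_0 = (2, -1).
v_1 = A·v_0 = (1, 6).
v_2 = A·v_1 = (7, -10).
v_3 = A·v_2 = (-3, 34).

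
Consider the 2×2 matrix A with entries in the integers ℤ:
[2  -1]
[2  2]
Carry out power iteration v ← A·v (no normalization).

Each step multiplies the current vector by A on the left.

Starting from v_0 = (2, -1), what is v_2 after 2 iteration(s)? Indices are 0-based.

v_2 = (8, 14)

v_0 = (2, -1).
v_1 = A·v_0 = (5, 2).
v_2 = A·v_1 = (8, 14).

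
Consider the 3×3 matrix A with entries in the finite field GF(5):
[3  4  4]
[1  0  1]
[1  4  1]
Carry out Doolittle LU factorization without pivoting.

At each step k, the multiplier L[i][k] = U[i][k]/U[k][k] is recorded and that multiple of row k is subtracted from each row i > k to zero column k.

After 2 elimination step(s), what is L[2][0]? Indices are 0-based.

L[2][0] = 2

Step 1: pivot at (0,0) is 3.
  row1 ← row1 − (2)·row0  ⇒  L[1][0]=2, U row1=(0, 2, 3)
  row2 ← row2 − (2)·row0  ⇒  L[2][0]=2, U row2=(0, 1, 3)
Step 2: pivot at (1,1) is 2.
  row2 ← row2 − (3)·row1  ⇒  L[2][1]=3, U row2=(0, 0, 4)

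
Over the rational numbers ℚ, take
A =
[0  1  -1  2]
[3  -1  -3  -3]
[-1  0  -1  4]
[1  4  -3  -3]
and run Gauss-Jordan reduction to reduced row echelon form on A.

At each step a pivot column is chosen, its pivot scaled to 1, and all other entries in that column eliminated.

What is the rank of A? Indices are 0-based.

[1] R0 <-> R1
[1] R0 /= 3  ⇒  (1, -1/3, -1, -1)
     R2 -= -1·R0  ⇒  (0, -1/3, -2, 3)
     R3 -= 1·R0  ⇒  (0, 13/3, -2, -2)
[2] R1 /= 1  ⇒  (0, 1, -1, 2)
     R0 -= -1/3·R1  ⇒  (1, 0, -4/3, -1/3)
     R2 -= -1/3·R1  ⇒  (0, 0, -7/3, 11/3)
     R3 -= 13/3·R1  ⇒  (0, 0, 7/3, -32/3)
[3] R2 /= -7/3  ⇒  (0, 0, 1, -11/7)
     R0 -= -4/3·R2  ⇒  (1, 0, 0, -17/7)
     R1 -= -1·R2  ⇒  (0, 1, 0, 3/7)
     R3 -= 7/3·R2  ⇒  (0, 0, 0, -7)
[4] R3 /= -7  ⇒  (0, 0, 0, 1)
     R0 -= -17/7·R3  ⇒  (1, 0, 0, 0)
     R1 -= 3/7·R3  ⇒  (0, 1, 0, 0)
     R2 -= -11/7·R3  ⇒  (0, 0, 1, 0)

rank = 4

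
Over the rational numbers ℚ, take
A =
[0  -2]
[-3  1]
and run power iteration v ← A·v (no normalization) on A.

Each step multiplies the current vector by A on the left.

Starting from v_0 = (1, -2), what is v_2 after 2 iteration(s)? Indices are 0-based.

v_2 = (10, -17)

v_0 = (1, -2).
v_1 = A·v_0 = (4, -5).
v_2 = A·v_1 = (10, -17).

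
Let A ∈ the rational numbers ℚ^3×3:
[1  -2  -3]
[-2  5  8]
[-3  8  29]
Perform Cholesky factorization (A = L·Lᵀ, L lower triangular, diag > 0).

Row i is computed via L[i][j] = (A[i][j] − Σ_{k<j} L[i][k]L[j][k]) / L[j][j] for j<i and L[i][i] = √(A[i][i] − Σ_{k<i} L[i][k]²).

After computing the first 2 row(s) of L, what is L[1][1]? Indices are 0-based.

Step 1: L[0][0] = √(1) = 1.
  L[1][0] = (-2) / L[0][0] = -2.
Step 2: L[1][1] = √(1) = 1.

L[1][1] = 1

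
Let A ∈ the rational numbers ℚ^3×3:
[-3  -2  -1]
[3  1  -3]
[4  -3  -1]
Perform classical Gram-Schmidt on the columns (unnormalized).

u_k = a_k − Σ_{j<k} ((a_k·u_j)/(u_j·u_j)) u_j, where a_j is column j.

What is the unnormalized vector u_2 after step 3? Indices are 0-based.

Step 1: u_0 = a_0 = (-3, 3, 4).
Step 2: u_1 = a_1 − (-3/34)·u_0 = (-77/34, 43/34, -45/17).
Step 3: u_2 = a_2 − (-5/17)·u_0 − (38/467)·u_1 = (-793/467, -1037/467, 183/467).

u_2 = (-793/467, -1037/467, 183/467)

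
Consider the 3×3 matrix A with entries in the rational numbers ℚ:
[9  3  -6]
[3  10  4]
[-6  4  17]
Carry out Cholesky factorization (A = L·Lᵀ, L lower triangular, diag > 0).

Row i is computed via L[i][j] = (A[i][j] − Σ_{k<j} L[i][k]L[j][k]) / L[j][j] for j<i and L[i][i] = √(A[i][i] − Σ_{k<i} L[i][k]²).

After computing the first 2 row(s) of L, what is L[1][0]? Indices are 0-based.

Step 1: L[0][0] = √(9) = 3.
  L[1][0] = (3) / L[0][0] = 1.
Step 2: L[1][1] = √(9) = 3.

L[1][0] = 1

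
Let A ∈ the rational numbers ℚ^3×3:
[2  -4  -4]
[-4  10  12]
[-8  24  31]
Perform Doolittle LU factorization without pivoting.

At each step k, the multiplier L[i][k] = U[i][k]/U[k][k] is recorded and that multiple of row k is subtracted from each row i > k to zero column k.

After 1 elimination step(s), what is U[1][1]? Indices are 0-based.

k=0: U[0][0]=2
  eliminate (1,0): mult=-2, new row 1: (0, 2, 4); set L[1][0]=-2
  eliminate (2,0): mult=-4, new row 2: (0, 8, 15); set L[2][0]=-4

U[1][1] = 2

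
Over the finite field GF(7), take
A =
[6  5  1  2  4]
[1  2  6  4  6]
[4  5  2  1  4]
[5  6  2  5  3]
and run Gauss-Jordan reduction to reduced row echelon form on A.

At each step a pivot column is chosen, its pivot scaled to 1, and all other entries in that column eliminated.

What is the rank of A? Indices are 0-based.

[1] R0 /= 6  ⇒  (1, 2, 6, 5, 3)
     R1 -= 1·R0  ⇒  (0, 0, 0, 6, 3)
     R2 -= 4·R0  ⇒  (0, 4, 6, 2, 6)
     R3 -= 5·R0  ⇒  (0, 3, 0, 1, 2)
[2] R1 <-> R2
[2] R1 /= 4  ⇒  (0, 1, 5, 4, 5)
     R0 -= 2·R1  ⇒  (1, 0, 3, 4, 0)
     R3 -= 3·R1  ⇒  (0, 0, 6, 3, 1)
[3] R2 <-> R3
[3] R2 /= 6  ⇒  (0, 0, 1, 4, 6)
     R0 -= 3·R2  ⇒  (1, 0, 0, 6, 3)
     R1 -= 5·R2  ⇒  (0, 1, 0, 5, 3)
[4] R3 /= 6  ⇒  (0, 0, 0, 1, 4)
     R0 -= 6·R3  ⇒  (1, 0, 0, 0, 0)
     R1 -= 5·R3  ⇒  (0, 1, 0, 0, 4)
     R2 -= 4·R3  ⇒  (0, 0, 1, 0, 4)

rank = 4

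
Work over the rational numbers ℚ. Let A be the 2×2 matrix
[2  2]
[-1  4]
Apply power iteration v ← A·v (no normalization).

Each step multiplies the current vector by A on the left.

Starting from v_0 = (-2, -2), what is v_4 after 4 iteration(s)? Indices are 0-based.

v_4 = (-248, -56)

v_0 = (-2, -2).
v_1 = A·v_0 = (-8, -6).
v_2 = A·v_1 = (-28, -16).
v_3 = A·v_2 = (-88, -36).
v_4 = A·v_3 = (-248, -56).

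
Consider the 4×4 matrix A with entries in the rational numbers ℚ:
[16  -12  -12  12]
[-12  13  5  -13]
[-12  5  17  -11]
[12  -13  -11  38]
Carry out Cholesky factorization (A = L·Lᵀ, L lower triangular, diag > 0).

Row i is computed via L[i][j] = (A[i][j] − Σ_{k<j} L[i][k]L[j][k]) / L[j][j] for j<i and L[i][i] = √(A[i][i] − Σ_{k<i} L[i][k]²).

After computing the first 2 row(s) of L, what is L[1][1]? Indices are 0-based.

L[1][1] = 2

Step 1: L[0][0] = √(16) = 4.
  L[1][0] = (-12) / L[0][0] = -3.
Step 2: L[1][1] = √(4) = 2.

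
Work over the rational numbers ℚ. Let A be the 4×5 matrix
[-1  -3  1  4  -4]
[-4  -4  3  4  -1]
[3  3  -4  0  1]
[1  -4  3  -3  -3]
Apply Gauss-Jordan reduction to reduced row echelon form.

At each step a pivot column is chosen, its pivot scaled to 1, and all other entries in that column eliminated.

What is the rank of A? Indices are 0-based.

[1] R0 /= -1  ⇒  (1, 3, -1, -4, 4)
     R1 -= -4·R0  ⇒  (0, 8, -1, -12, 15)
     R2 -= 3·R0  ⇒  (0, -6, -1, 12, -11)
     R3 -= 1·R0  ⇒  (0, -7, 4, 1, -7)
[2] R1 /= 8  ⇒  (0, 1, -1/8, -3/2, 15/8)
     R0 -= 3·R1  ⇒  (1, 0, -5/8, 1/2, -13/8)
     R2 -= -6·R1  ⇒  (0, 0, -7/4, 3, 1/4)
     R3 -= -7·R1  ⇒  (0, 0, 25/8, -19/2, 49/8)
[3] R2 /= -7/4  ⇒  (0, 0, 1, -12/7, -1/7)
     R0 -= -5/8·R2  ⇒  (1, 0, 0, -4/7, -12/7)
     R1 -= -1/8·R2  ⇒  (0, 1, 0, -12/7, 13/7)
     R3 -= 25/8·R2  ⇒  (0, 0, 0, -29/7, 46/7)
[4] R3 /= -29/7  ⇒  (0, 0, 0, 1, -46/29)
     R0 -= -4/7·R3  ⇒  (1, 0, 0, 0, -76/29)
     R1 -= -12/7·R3  ⇒  (0, 1, 0, 0, -25/29)
     R2 -= -12/7·R3  ⇒  (0, 0, 1, 0, -83/29)

rank = 4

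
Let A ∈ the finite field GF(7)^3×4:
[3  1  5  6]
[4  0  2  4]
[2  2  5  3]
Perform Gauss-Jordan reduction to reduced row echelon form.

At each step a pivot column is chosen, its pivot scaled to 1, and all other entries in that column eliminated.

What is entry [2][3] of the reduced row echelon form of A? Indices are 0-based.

M[2][3] = 4

pivot(0,0)=3: scale R0 → (1, 5, 4, 2)
  clear (1,0): R1 −= (4)R0 → (0, 1, 0, 3)
  clear (2,0): R2 −= (2)R0 → (0, 6, 4, 6)
pivot(1,1)=1: scale R1 → (0, 1, 0, 3)
  clear (0,1): R0 −= (5)R1 → (1, 0, 4, 1)
  clear (2,1): R2 −= (6)R1 → (0, 0, 4, 2)
pivot(2,2)=4: scale R2 → (0, 0, 1, 4)
  clear (0,2): R0 −= (4)R2 → (1, 0, 0, 6)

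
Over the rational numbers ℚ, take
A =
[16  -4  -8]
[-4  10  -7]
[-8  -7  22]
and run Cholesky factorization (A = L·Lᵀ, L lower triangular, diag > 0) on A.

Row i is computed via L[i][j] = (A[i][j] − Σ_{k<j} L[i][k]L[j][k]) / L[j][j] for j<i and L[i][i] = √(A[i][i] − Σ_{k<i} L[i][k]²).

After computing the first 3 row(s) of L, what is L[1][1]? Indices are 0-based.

L[1][1] = 3

Step 1: L[0][0] = √(16) = 4.
  L[1][0] = (-4) / L[0][0] = -1.
Step 2: L[1][1] = √(9) = 3.
  L[2][0] = (-8) / L[0][0] = -2.
  L[2][1] = (-9) / L[1][1] = -3.
Step 3: L[2][2] = √(9) = 3.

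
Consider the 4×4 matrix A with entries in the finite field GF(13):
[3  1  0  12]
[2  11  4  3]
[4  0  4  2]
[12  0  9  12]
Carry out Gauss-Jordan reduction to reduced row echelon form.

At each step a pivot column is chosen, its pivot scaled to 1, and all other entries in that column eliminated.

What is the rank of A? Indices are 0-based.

rank = 4

[1] R0 /= 3  ⇒  (1, 9, 0, 4)
     R1 -= 2·R0  ⇒  (0, 6, 4, 8)
     R2 -= 4·R0  ⇒  (0, 3, 4, 12)
     R3 -= 12·R0  ⇒  (0, 9, 9, 3)
[2] R1 /= 6  ⇒  (0, 1, 5, 10)
     R0 -= 9·R1  ⇒  (1, 0, 7, 5)
     R2 -= 3·R1  ⇒  (0, 0, 2, 8)
     R3 -= 9·R1  ⇒  (0, 0, 3, 4)
[3] R2 /= 2  ⇒  (0, 0, 1, 4)
     R0 -= 7·R2  ⇒  (1, 0, 0, 3)
     R1 -= 5·R2  ⇒  (0, 1, 0, 3)
     R3 -= 3·R2  ⇒  (0, 0, 0, 5)
[4] R3 /= 5  ⇒  (0, 0, 0, 1)
     R0 -= 3·R3  ⇒  (1, 0, 0, 0)
     R1 -= 3·R3  ⇒  (0, 1, 0, 0)
     R2 -= 4·R3  ⇒  (0, 0, 1, 0)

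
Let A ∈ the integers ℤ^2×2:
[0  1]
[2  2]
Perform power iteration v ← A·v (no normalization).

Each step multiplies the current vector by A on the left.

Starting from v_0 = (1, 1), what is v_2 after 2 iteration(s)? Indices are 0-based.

v_2 = (4, 10)

v_0 = (1, 1).
v_1 = A·v_0 = (1, 4).
v_2 = A·v_1 = (4, 10).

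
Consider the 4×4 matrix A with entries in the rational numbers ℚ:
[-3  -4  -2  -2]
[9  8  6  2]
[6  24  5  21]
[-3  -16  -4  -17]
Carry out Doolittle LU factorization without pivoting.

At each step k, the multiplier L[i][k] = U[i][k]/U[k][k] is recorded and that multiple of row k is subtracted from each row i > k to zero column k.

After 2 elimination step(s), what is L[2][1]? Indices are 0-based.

L[2][1] = -4

k=0: U[0][0]=-3
  eliminate (1,0): mult=-3, new row 1: (0, -4, 0, -4); set L[1][0]=-3
  eliminate (2,0): mult=-2, new row 2: (0, 16, 1, 17); set L[2][0]=-2
  eliminate (3,0): mult=1, new row 3: (0, -12, -2, -15); set L[3][0]=1
k=1: U[1][1]=-4
  eliminate (2,1): mult=-4, new row 2: (0, 0, 1, 1); set L[2][1]=-4
  eliminate (3,1): mult=3, new row 3: (0, 0, -2, -3); set L[3][1]=3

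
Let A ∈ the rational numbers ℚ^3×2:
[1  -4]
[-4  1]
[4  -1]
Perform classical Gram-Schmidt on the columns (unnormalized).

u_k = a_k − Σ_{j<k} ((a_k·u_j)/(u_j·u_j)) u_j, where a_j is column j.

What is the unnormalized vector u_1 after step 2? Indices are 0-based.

Step 1: u_0 = a_0 = (1, -4, 4).
Step 2: u_1 = a_1 − (-4/11)·u_0 = (-40/11, -5/11, 5/11).

u_1 = (-40/11, -5/11, 5/11)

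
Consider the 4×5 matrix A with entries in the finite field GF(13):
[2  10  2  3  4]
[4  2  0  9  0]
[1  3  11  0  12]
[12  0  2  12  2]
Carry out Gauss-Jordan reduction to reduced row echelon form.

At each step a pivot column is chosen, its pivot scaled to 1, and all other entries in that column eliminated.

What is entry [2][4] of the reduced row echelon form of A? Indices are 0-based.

M[2][4] = 8

pivot(0,0)=2: scale R0 → (1, 5, 1, 8, 2)
  clear (1,0): R1 −= (4)R0 → (0, 8, 9, 3, 5)
  clear (2,0): R2 −= (1)R0 → (0, 11, 10, 5, 10)
  clear (3,0): R3 −= (12)R0 → (0, 5, 3, 7, 4)
pivot(1,1)=8: scale R1 → (0, 1, 6, 2, 12)
  clear (0,1): R0 −= (5)R1 → (1, 0, 10, 11, 7)
  clear (2,1): R2 −= (11)R1 → (0, 0, 9, 9, 8)
  clear (3,1): R3 −= (5)R1 → (0, 0, 12, 10, 9)
pivot(2,2)=9: scale R2 → (0, 0, 1, 1, 11)
  clear (0,2): R0 −= (10)R2 → (1, 0, 0, 1, 1)
  clear (1,2): R1 −= (6)R2 → (0, 1, 0, 9, 11)
  clear (3,2): R3 −= (12)R2 → (0, 0, 0, 11, 7)
pivot(3,3)=11: scale R3 → (0, 0, 0, 1, 3)
  clear (0,3): R0 −= (1)R3 → (1, 0, 0, 0, 11)
  clear (1,3): R1 −= (9)R3 → (0, 1, 0, 0, 10)
  clear (2,3): R2 −= (1)R3 → (0, 0, 1, 0, 8)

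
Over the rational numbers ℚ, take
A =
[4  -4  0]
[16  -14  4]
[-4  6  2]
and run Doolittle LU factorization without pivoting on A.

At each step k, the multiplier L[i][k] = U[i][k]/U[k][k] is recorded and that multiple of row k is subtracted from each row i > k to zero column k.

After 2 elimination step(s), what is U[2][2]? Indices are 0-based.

U[2][2] = -2

Step 1: pivot at (0,0) is 4.
  row1 ← row1 − (4)·row0  ⇒  L[1][0]=4, U row1=(0, 2, 4)
  row2 ← row2 − (-1)·row0  ⇒  L[2][0]=-1, U row2=(0, 2, 2)
Step 2: pivot at (1,1) is 2.
  row2 ← row2 − (1)·row1  ⇒  L[2][1]=1, U row2=(0, 0, -2)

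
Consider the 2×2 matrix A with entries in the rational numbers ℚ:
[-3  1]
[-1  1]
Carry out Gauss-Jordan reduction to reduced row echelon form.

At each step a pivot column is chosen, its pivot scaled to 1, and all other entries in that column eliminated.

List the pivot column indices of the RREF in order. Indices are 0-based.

pivot columns: 0, 1

step 1: normalize row 0 (÷-3) = (1, -1/3)
  row 1: subtract -1×row0 = (0, 2/3)
step 2: normalize row 1 (÷2/3) = (0, 1)
  row 0: subtract -1/3×row1 = (1, 0)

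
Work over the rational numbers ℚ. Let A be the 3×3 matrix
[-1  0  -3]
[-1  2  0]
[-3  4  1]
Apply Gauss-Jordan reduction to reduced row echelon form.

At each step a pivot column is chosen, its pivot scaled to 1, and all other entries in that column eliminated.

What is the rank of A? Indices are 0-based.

rank = 3

step 1: normalize row 0 (÷-1) = (1, 0, 3)
  row 1: subtract -1×row0 = (0, 2, 3)
  row 2: subtract -3×row0 = (0, 4, 10)
step 2: normalize row 1 (÷2) = (0, 1, 3/2)
  row 2: subtract 4×row1 = (0, 0, 4)
step 3: normalize row 2 (÷4) = (0, 0, 1)
  row 0: subtract 3×row2 = (1, 0, 0)
  row 1: subtract 3/2×row2 = (0, 1, 0)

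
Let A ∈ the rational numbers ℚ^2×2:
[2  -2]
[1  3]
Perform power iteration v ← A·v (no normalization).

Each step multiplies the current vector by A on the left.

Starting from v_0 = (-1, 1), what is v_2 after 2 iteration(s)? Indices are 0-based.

v_0 = (-1, 1).
v_1 = A·v_0 = (-4, 2).
v_2 = A·v_1 = (-12, 2).

v_2 = (-12, 2)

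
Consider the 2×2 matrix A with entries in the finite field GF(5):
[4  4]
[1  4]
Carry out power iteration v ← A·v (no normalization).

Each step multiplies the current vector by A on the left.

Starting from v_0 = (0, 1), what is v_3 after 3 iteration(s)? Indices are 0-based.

v_0 = (0, 1).
v_1 = A·v_0 = (4, 4).
v_2 = A·v_1 = (2, 0).
v_3 = A·v_2 = (3, 2).

v_3 = (3, 2)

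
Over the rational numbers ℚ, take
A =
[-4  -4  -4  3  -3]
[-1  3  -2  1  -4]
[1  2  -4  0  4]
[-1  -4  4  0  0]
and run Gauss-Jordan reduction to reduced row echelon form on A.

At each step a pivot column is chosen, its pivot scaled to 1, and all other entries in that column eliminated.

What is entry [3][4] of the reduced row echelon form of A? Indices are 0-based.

pivot(0,0)=-4: scale R0 → (1, 1, 1, -3/4, 3/4)
  clear (1,0): R1 −= (-1)R0 → (0, 4, -1, 1/4, -13/4)
  clear (2,0): R2 −= (1)R0 → (0, 1, -5, 3/4, 13/4)
  clear (3,0): R3 −= (-1)R0 → (0, -3, 5, -3/4, 3/4)
pivot(1,1)=4: scale R1 → (0, 1, -1/4, 1/16, -13/16)
  clear (0,1): R0 −= (1)R1 → (1, 0, 5/4, -13/16, 25/16)
  clear (2,1): R2 −= (1)R1 → (0, 0, -19/4, 11/16, 65/16)
  clear (3,1): R3 −= (-3)R1 → (0, 0, 17/4, -9/16, -27/16)
pivot(2,2)=-19/4: scale R2 → (0, 0, 1, -11/76, -65/76)
  clear (0,2): R0 −= (5/4)R2 → (1, 0, 0, -12/19, 50/19)
  clear (1,2): R1 −= (-1/4)R2 → (0, 1, 0, 1/38, -39/38)
  clear (3,2): R3 −= (17/4)R2 → (0, 0, 0, 1/19, 37/19)
pivot(3,3)=1/19: scale R3 → (0, 0, 0, 1, 37)
  clear (0,3): R0 −= (-12/19)R3 → (1, 0, 0, 0, 26)
  clear (1,3): R1 −= (1/38)R3 → (0, 1, 0, 0, -2)
  clear (2,3): R2 −= (-11/76)R3 → (0, 0, 1, 0, 9/2)

M[3][4] = 37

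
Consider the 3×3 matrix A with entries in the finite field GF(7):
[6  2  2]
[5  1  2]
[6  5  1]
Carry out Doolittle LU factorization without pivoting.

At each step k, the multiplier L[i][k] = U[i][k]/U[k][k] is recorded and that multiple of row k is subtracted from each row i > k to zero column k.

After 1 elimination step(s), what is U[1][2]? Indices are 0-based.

U[1][2] = 5

[col 0] pivot 6
  R1 -= 2*R0 → (0, 4, 5)  (L[1][0] := 2)
  R2 -= 1*R0 → (0, 3, 6)  (L[2][0] := 1)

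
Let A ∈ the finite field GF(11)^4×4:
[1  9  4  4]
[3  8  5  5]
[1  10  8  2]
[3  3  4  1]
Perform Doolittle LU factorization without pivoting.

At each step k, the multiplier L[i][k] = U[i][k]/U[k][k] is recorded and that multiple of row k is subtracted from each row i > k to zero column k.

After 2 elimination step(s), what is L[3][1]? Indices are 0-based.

L[3][1] = 3

[col 0] pivot 1
  R1 -= 3*R0 → (0, 3, 4, 4)  (L[1][0] := 3)
  R2 -= 1*R0 → (0, 1, 4, 9)  (L[2][0] := 1)
  R3 -= 3*R0 → (0, 9, 3, 0)  (L[3][0] := 3)
[col 1] pivot 3
  R2 -= 4*R1 → (0, 0, 10, 4)  (L[2][1] := 4)
  R3 -= 3*R1 → (0, 0, 2, 10)  (L[3][1] := 3)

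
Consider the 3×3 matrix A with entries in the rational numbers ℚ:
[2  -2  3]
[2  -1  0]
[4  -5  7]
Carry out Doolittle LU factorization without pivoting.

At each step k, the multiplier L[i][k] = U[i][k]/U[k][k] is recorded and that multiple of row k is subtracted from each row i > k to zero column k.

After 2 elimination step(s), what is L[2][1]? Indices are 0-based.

L[2][1] = -1

[col 0] pivot 2
  R1 -= 1*R0 → (0, 1, -3)  (L[1][0] := 1)
  R2 -= 2*R0 → (0, -1, 1)  (L[2][0] := 2)
[col 1] pivot 1
  R2 -= -1*R1 → (0, 0, -2)  (L[2][1] := -1)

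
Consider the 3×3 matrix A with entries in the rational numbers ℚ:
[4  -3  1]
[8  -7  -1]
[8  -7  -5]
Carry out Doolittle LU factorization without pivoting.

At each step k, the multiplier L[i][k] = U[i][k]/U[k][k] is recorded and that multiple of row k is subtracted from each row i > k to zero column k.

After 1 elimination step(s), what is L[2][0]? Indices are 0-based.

k=0: U[0][0]=4
  eliminate (1,0): mult=2, new row 1: (0, -1, -3); set L[1][0]=2
  eliminate (2,0): mult=2, new row 2: (0, -1, -7); set L[2][0]=2

L[2][0] = 2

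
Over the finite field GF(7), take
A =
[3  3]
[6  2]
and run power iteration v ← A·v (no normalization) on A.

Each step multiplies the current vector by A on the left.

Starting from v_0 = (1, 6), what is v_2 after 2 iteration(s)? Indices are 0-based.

v_2 = (5, 1)

v_0 = (1, 6).
v_1 = A·v_0 = (0, 4).
v_2 = A·v_1 = (5, 1).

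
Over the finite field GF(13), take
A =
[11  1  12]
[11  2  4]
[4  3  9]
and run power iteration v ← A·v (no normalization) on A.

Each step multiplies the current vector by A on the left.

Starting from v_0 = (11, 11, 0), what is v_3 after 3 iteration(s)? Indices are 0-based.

v_0 = (11, 11, 0).
v_1 = A·v_0 = (2, 0, 12).
v_2 = A·v_1 = (10, 5, 12).
v_3 = A·v_2 = (12, 12, 7).

v_3 = (12, 12, 7)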